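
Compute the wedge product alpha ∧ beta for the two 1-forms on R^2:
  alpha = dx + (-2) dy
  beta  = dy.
alpha ∧ beta = (1) dx ∧ dy

Distribute the wedge, using dx_i ∧ dx_j = -dx_j ∧ dx_i and dx_i ∧ dx_i = 0. For each pair (i, j) with i < j, the coefficient of dx_i ∧ dx_j in alpha ∧ beta is (alpha_i * beta_j - alpha_j * beta_i). Collecting: alpha ∧ beta = (1) dx ∧ dy.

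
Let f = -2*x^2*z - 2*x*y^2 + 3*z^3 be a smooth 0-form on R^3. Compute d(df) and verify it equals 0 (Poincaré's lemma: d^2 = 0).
d(df) = 0

Step 1: df = sum_i (∂f/∂x_i) dx_i = (-4*x*z - 2*y^2) dx + (-4*x*y) dy + (-2*x^2 + 9*z^2) dz.
Step 2: Apply d again. Using the 1-form formula, the coefficient of dx ∧ dy in d(df) is ∂^2 f/∂x ∂y - ∂^2 f/∂y ∂x = (-4*y) - (-4*y) = 0 (equality of mixed partials for smooth f).
Similarly for dx ∧ dz and dy ∧ dz — all coefficients vanish. So d(df) = 0.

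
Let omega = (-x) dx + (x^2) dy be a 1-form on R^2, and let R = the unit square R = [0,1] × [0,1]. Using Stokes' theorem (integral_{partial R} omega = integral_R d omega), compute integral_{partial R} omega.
integral_(partial R) omega = 1

Stokes: integral_partial_R omega = integral_R d omega with d omega = (∂Q/∂x - ∂P/∂y) dx ∧ dy.
  ∂Q/∂x = 2*x
  ∂P/∂y = 0
  integrand = ∂Q/∂x - ∂P/∂y = 2*x.
Integrating over R: integral_0^1 integral_0^1 (2*x) dx dy = 1.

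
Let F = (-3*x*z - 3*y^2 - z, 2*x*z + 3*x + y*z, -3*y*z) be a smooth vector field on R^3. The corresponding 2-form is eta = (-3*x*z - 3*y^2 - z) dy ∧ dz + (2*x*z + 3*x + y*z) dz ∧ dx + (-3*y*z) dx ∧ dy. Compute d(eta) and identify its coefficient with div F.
d(eta) = (-3*y - 2*z) dx ∧ dy ∧ dz; div F = -3*y - 2*z

For a 2-form in R^3 of the form above, applying d gives a 3-form with coefficient ∂P/∂x + ∂Q/∂y + ∂R/∂z:
  ∂P/∂x = -3*z
  ∂Q/∂y = z
  ∂R/∂z = -3*y
Sum = -3*y - 2*z, which is exactly div F.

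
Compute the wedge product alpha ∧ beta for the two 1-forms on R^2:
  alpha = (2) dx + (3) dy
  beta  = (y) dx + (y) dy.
alpha ∧ beta = (-y) dx ∧ dy

Distribute the wedge, using dx_i ∧ dx_j = -dx_j ∧ dx_i and dx_i ∧ dx_i = 0. For each pair (i, j) with i < j, the coefficient of dx_i ∧ dx_j in alpha ∧ beta is (alpha_i * beta_j - alpha_j * beta_i). Collecting: alpha ∧ beta = (-y) dx ∧ dy.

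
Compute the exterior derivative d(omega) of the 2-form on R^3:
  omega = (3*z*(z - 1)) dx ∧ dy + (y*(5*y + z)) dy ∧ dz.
d(omega) = (6*z - 3) dx ∧ dy ∧ dz

For a 2-form omega = sum_{i<j} g_{ij} dx_i ∧ dx_j, the exterior derivative is
  d(omega) = sum_{i<j} d(g_{ij}) ∧ dx_i ∧ dx_j = sum_{i<j, k} (∂g_{ij}/∂x_k) dx_k ∧ dx_i ∧ dx_j.
Expand each term, using dx_k ∧ dx_i ∧ dx_j = sgn(permutation) dx_{(a)} ∧ dx_{(b)} ∧ dx_{(c)} with (a < b < c) sorted:
  d(3*z*(z - 1)) includes (∂/∂z)(3*z*(z - 1)) dz = (6*z - 3) dz, which multiplied by dx ∧ dy gives (6*z - 3) dx ∧ dy ∧ dz
Collecting like 3-forms: d(omega) = (6*z - 3) dx ∧ dy ∧ dz.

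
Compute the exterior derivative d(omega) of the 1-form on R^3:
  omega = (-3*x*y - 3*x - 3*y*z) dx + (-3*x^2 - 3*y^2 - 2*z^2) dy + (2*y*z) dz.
d(omega) = (-3*x + 3*z) dx ∧ dy + (3*y) dx ∧ dz + (6*z) dy ∧ dz

For a 1-form omega = sum_i f_i dx_i, the exterior derivative is
  d(omega) = sum_{i < j} (∂f_j/∂x_i - ∂f_i/∂x_j) dx_i ∧ dx_j.
  coefficient of dx ∧ dy: ∂f_2/∂x - ∂f_1/∂y = ∂(-3*x^2 - 3*y^2 - 2*z^2)/∂x - ∂(-3*x*y - 3*x - 3*y*z)/∂y = -3*x + 3*z
  coefficient of dx ∧ dz: ∂f_3/∂x - ∂f_1/∂z = ∂(2*y*z)/∂x - ∂(-3*x*y - 3*x - 3*y*z)/∂z = 3*y
  coefficient of dy ∧ dz: ∂f_3/∂y - ∂f_2/∂z = ∂(2*y*z)/∂y - ∂(-3*x^2 - 3*y^2 - 2*z^2)/∂z = 6*z
Assembling: d(omega) = (-3*x + 3*z) dx ∧ dy + (3*y) dx ∧ dz + (6*z) dy ∧ dz.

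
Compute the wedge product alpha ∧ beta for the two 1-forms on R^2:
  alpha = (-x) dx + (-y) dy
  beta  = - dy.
alpha ∧ beta = (x) dx ∧ dy

Distribute the wedge, using dx_i ∧ dx_j = -dx_j ∧ dx_i and dx_i ∧ dx_i = 0. For each pair (i, j) with i < j, the coefficient of dx_i ∧ dx_j in alpha ∧ beta is (alpha_i * beta_j - alpha_j * beta_i). Collecting: alpha ∧ beta = (x) dx ∧ dy.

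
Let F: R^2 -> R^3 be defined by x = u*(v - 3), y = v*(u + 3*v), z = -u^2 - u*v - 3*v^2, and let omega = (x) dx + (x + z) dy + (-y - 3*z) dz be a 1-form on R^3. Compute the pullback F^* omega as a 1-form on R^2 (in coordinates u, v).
F^* omega = (-6*u^3 - 8*u^2*v - 13*u*v^2 - 9*u*v + 9*u - 9*v^3) du + (-4*u^3 - 25*u^2*v - 6*u^2 - 21*u*v^2 - 18*u*v - 54*v^3) dv

Using F^*(f dg) = (f ∘ F) d(g ∘ F), substitute each coordinate x_i by F_i(u, v) in f_i, and replace dx_i by d F_i = (∂F_i/∂u) du + (∂F_i/∂v) dv.
  For the x component: f_1(F) = u*(v - 3); d F_1 = (v - 3) du + (u) dv
  For the y component: f_2(F) = -u^2 - 3*u - 3*v^2; d F_2 = (v) du + (u + 6*v) dv
  For the z component: f_3(F) = 3*u^2 + 2*u*v + 6*v^2; d F_3 = (-2*u - v) du + (-u - 6*v) dv
Combining and collecting du, dv coefficients:
  coeff of du: -6*u^3 - 8*u^2*v - 13*u*v^2 - 9*u*v + 9*u - 9*v^3
  coeff of dv: -4*u^3 - 25*u^2*v - 6*u^2 - 21*u*v^2 - 18*u*v - 54*v^3
F^* omega = (-6*u^3 - 8*u^2*v - 13*u*v^2 - 9*u*v + 9*u - 9*v^3) du + (-4*u^3 - 25*u^2*v - 6*u^2 - 21*u*v^2 - 18*u*v - 54*v^3) dv.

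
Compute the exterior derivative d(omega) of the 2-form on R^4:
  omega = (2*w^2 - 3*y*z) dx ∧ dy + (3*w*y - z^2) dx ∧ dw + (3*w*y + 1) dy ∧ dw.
d(omega) = (-3*y) dx ∧ dy ∧ dz + (w) dx ∧ dy ∧ dw + (2*z) dx ∧ dz ∧ dw

For a 2-form omega = sum_{i<j} g_{ij} dx_i ∧ dx_j, the exterior derivative is
  d(omega) = sum_{i<j} d(g_{ij}) ∧ dx_i ∧ dx_j = sum_{i<j, k} (∂g_{ij}/∂x_k) dx_k ∧ dx_i ∧ dx_j.
Expand each term, using dx_k ∧ dx_i ∧ dx_j = sgn(permutation) dx_{(a)} ∧ dx_{(b)} ∧ dx_{(c)} with (a < b < c) sorted:
  d(2*w^2 - 3*y*z) includes (∂/∂z)(2*w^2 - 3*y*z) dz = (-3*y) dz, which multiplied by dx ∧ dy gives (-3*y) dx ∧ dy ∧ dz
  d(2*w^2 - 3*y*z) includes (∂/∂w)(2*w^2 - 3*y*z) dw = (4*w) dw, which multiplied by dx ∧ dy gives (4*w) dx ∧ dy ∧ dw
  d(3*w*y - z^2) includes (∂/∂y)(3*w*y - z^2) dy = (3*w) dy, which multiplied by dx ∧ dw gives (-3*w) dx ∧ dy ∧ dw
  d(3*w*y - z^2) includes (∂/∂z)(3*w*y - z^2) dz = (-2*z) dz, which multiplied by dx ∧ dw gives (2*z) dx ∧ dz ∧ dw
Collecting like 3-forms: d(omega) = (-3*y) dx ∧ dy ∧ dz + (w) dx ∧ dy ∧ dw + (2*z) dx ∧ dz ∧ dw.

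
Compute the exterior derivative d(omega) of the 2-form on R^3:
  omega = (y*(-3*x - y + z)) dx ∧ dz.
d(omega) = (3*x + 2*y - z) dx ∧ dy ∧ dz

For a 2-form omega = sum_{i<j} g_{ij} dx_i ∧ dx_j, the exterior derivative is
  d(omega) = sum_{i<j} d(g_{ij}) ∧ dx_i ∧ dx_j = sum_{i<j, k} (∂g_{ij}/∂x_k) dx_k ∧ dx_i ∧ dx_j.
Expand each term, using dx_k ∧ dx_i ∧ dx_j = sgn(permutation) dx_{(a)} ∧ dx_{(b)} ∧ dx_{(c)} with (a < b < c) sorted:
  d(y*(-3*x - y + z)) includes (∂/∂y)(y*(-3*x - y + z)) dy = (-3*x - 2*y + z) dy, which multiplied by dx ∧ dz gives (3*x + 2*y - z) dx ∧ dy ∧ dz
Collecting like 3-forms: d(omega) = (3*x + 2*y - z) dx ∧ dy ∧ dz.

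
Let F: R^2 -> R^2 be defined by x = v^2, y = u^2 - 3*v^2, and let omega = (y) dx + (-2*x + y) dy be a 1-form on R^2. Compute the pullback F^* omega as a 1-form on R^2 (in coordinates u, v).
F^* omega = (2*u*(u^2 - 5*v^2)) du + (4*v*(-u^2 + 6*v^2)) dv

Using F^*(f dg) = (f ∘ F) d(g ∘ F), substitute each coordinate x_i by F_i(u, v) in f_i, and replace dx_i by d F_i = (∂F_i/∂u) du + (∂F_i/∂v) dv.
  For the x component: f_1(F) = u^2 - 3*v^2; d F_1 = (0) du + (2*v) dv
  For the y component: f_2(F) = u^2 - 5*v^2; d F_2 = (2*u) du + (-6*v) dv
Combining and collecting du, dv coefficients:
  coeff of du: 2*u*(u^2 - 5*v^2)
  coeff of dv: 4*v*(-u^2 + 6*v^2)
F^* omega = (2*u*(u^2 - 5*v^2)) du + (4*v*(-u^2 + 6*v^2)) dv.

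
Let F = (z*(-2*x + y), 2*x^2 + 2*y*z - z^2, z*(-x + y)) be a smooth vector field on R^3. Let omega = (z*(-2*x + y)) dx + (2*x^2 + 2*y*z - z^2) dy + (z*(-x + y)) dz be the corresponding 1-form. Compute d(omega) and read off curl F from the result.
d(omega) = (-2*y + 3*z) dy ∧ dz + (-2*x + y + z) dz ∧ dx + (4*x - z) dx ∧ dy; curl F = (-2*y + 3*z, -2*x + y + z, 4*x - z)

d omega = sum_{i<j} (∂f_j/∂x_i - ∂f_i/∂x_j) dx_i ∧ dx_j. Under the identification (dy ∧ dz, dz ∧ dx, dx ∧ dy) ↔ (e_x, e_y, e_z), the coefficients are exactly the components of curl F. Compute:
  ∂R/∂y - ∂Q/∂z = (z) - (2*y - 2*z) = -2*y + 3*z
  ∂P/∂z - ∂R/∂x = (-2*x + y) - (-z) = -2*x + y + z
  ∂Q/∂x - ∂P/∂y = (4*x) - (z) = 4*x - z.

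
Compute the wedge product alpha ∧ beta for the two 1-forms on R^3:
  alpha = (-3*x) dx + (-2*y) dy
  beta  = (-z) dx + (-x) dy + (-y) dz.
alpha ∧ beta = (3*x^2 - 2*y*z) dx ∧ dy + (3*x*y) dx ∧ dz + (2*y^2) dy ∧ dz

Distribute the wedge, using dx_i ∧ dx_j = -dx_j ∧ dx_i and dx_i ∧ dx_i = 0. For each pair (i, j) with i < j, the coefficient of dx_i ∧ dx_j in alpha ∧ beta is (alpha_i * beta_j - alpha_j * beta_i). Collecting: alpha ∧ beta = (3*x^2 - 2*y*z) dx ∧ dy + (3*x*y) dx ∧ dz + (2*y^2) dy ∧ dz.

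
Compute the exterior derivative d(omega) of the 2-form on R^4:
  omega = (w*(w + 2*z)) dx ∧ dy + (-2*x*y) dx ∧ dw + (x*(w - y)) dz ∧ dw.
d(omega) = (2*w) dx ∧ dy ∧ dz + (2*w + 2*x + 2*z) dx ∧ dy ∧ dw + (w - y) dx ∧ dz ∧ dw + (-x) dy ∧ dz ∧ dw

For a 2-form omega = sum_{i<j} g_{ij} dx_i ∧ dx_j, the exterior derivative is
  d(omega) = sum_{i<j} d(g_{ij}) ∧ dx_i ∧ dx_j = sum_{i<j, k} (∂g_{ij}/∂x_k) dx_k ∧ dx_i ∧ dx_j.
Expand each term, using dx_k ∧ dx_i ∧ dx_j = sgn(permutation) dx_{(a)} ∧ dx_{(b)} ∧ dx_{(c)} with (a < b < c) sorted:
  d(w*(w + 2*z)) includes (∂/∂z)(w*(w + 2*z)) dz = (2*w) dz, which multiplied by dx ∧ dy gives (2*w) dx ∧ dy ∧ dz
  d(w*(w + 2*z)) includes (∂/∂w)(w*(w + 2*z)) dw = (2*w + 2*z) dw, which multiplied by dx ∧ dy gives (2*w + 2*z) dx ∧ dy ∧ dw
  d(-2*x*y) includes (∂/∂y)(-2*x*y) dy = (-2*x) dy, which multiplied by dx ∧ dw gives (2*x) dx ∧ dy ∧ dw
  d(x*(w - y)) includes (∂/∂x)(x*(w - y)) dx = (w - y) dx, which multiplied by dz ∧ dw gives (w - y) dx ∧ dz ∧ dw
  d(x*(w - y)) includes (∂/∂y)(x*(w - y)) dy = (-x) dy, which multiplied by dz ∧ dw gives (-x) dy ∧ dz ∧ dw
Collecting like 3-forms: d(omega) = (2*w) dx ∧ dy ∧ dz + (2*w + 2*x + 2*z) dx ∧ dy ∧ dw + (w - y) dx ∧ dz ∧ dw + (-x) dy ∧ dz ∧ dw.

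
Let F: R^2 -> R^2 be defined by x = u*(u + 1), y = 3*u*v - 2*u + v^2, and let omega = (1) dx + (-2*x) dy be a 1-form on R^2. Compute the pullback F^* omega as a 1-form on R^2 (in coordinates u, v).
F^* omega = (-6*u^2*v + 4*u^2 - 6*u*v + 6*u + 1) du + (2*u*(-3*u^2 - 2*u*v - 3*u - 2*v)) dv

Using F^*(f dg) = (f ∘ F) d(g ∘ F), substitute each coordinate x_i by F_i(u, v) in f_i, and replace dx_i by d F_i = (∂F_i/∂u) du + (∂F_i/∂v) dv.
  For the x component: f_1(F) = 1; d F_1 = (2*u + 1) du + (0) dv
  For the y component: f_2(F) = 2*u*(-u - 1); d F_2 = (3*v - 2) du + (3*u + 2*v) dv
Combining and collecting du, dv coefficients:
  coeff of du: -6*u^2*v + 4*u^2 - 6*u*v + 6*u + 1
  coeff of dv: 2*u*(-3*u^2 - 2*u*v - 3*u - 2*v)
F^* omega = (-6*u^2*v + 4*u^2 - 6*u*v + 6*u + 1) du + (2*u*(-3*u^2 - 2*u*v - 3*u - 2*v)) dv.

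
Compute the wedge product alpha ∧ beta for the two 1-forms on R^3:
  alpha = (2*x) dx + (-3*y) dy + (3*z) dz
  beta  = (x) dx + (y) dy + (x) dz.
alpha ∧ beta = (5*x*y) dx ∧ dy + (x*(2*x - 3*z)) dx ∧ dz + (-3*y*(x + z)) dy ∧ dz

Distribute the wedge, using dx_i ∧ dx_j = -dx_j ∧ dx_i and dx_i ∧ dx_i = 0. For each pair (i, j) with i < j, the coefficient of dx_i ∧ dx_j in alpha ∧ beta is (alpha_i * beta_j - alpha_j * beta_i). Collecting: alpha ∧ beta = (5*x*y) dx ∧ dy + (x*(2*x - 3*z)) dx ∧ dz + (-3*y*(x + z)) dy ∧ dz.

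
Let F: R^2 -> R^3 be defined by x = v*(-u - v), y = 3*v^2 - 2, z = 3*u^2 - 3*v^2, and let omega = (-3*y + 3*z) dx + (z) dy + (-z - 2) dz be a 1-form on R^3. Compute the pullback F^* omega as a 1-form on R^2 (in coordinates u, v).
F^* omega = (-18*u^3 - 9*u^2*v + 18*u*v^2 - 12*u + 18*v^3 - 6*v) du + (3*u*(-3*u^2 + 6*u*v + 6*v^2 - 2)) dv

Using F^*(f dg) = (f ∘ F) d(g ∘ F), substitute each coordinate x_i by F_i(u, v) in f_i, and replace dx_i by d F_i = (∂F_i/∂u) du + (∂F_i/∂v) dv.
  For the x component: f_1(F) = 9*u^2 - 18*v^2 + 6; d F_1 = (-v) du + (-u - 2*v) dv
  For the y component: f_2(F) = 3*u^2 - 3*v^2; d F_2 = (0) du + (6*v) dv
  For the z component: f_3(F) = -3*u^2 + 3*v^2 - 2; d F_3 = (6*u) du + (-6*v) dv
Combining and collecting du, dv coefficients:
  coeff of du: -18*u^3 - 9*u^2*v + 18*u*v^2 - 12*u + 18*v^3 - 6*v
  coeff of dv: 3*u*(-3*u^2 + 6*u*v + 6*v^2 - 2)
F^* omega = (-18*u^3 - 9*u^2*v + 18*u*v^2 - 12*u + 18*v^3 - 6*v) du + (3*u*(-3*u^2 + 6*u*v + 6*v^2 - 2)) dv.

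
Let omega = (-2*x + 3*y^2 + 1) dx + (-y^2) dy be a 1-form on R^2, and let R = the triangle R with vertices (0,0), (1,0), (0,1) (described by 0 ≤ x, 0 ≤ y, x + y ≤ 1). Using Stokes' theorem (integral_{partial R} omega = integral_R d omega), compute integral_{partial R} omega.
integral_(partial R) omega = -1

Stokes: integral_partial_R omega = integral_R d omega with d omega = (∂Q/∂x - ∂P/∂y) dx ∧ dy.
  ∂Q/∂x = 0
  ∂P/∂y = 6*y
  integrand = ∂Q/∂x - ∂P/∂y = -6*y.
Integrating over R: integral_0^1 integral_0^{1-x} (-6*y) dy dx = -1.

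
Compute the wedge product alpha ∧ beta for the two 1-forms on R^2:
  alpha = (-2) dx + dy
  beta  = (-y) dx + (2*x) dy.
alpha ∧ beta = (-4*x + y) dx ∧ dy

Distribute the wedge, using dx_i ∧ dx_j = -dx_j ∧ dx_i and dx_i ∧ dx_i = 0. For each pair (i, j) with i < j, the coefficient of dx_i ∧ dx_j in alpha ∧ beta is (alpha_i * beta_j - alpha_j * beta_i). Collecting: alpha ∧ beta = (-4*x + y) dx ∧ dy.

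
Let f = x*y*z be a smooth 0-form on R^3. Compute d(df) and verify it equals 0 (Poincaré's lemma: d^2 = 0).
d(df) = 0

Step 1: df = sum_i (∂f/∂x_i) dx_i = (y*z) dx + (x*z) dy + (x*y) dz.
Step 2: Apply d again. Using the 1-form formula, the coefficient of dx ∧ dy in d(df) is ∂^2 f/∂x ∂y - ∂^2 f/∂y ∂x = (z) - (z) = 0 (equality of mixed partials for smooth f).
Similarly for dx ∧ dz and dy ∧ dz — all coefficients vanish. So d(df) = 0.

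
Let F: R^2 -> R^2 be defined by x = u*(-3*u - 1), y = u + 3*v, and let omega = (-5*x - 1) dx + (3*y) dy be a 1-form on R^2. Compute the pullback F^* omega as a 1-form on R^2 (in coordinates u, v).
F^* omega = (-90*u^3 - 45*u^2 + 4*u + 9*v + 1) du + (9*u + 27*v) dv

Using F^*(f dg) = (f ∘ F) d(g ∘ F), substitute each coordinate x_i by F_i(u, v) in f_i, and replace dx_i by d F_i = (∂F_i/∂u) du + (∂F_i/∂v) dv.
  For the x component: f_1(F) = 15*u^2 + 5*u - 1; d F_1 = (-6*u - 1) du + (0) dv
  For the y component: f_2(F) = 3*u + 9*v; d F_2 = (1) du + (3) dv
Combining and collecting du, dv coefficients:
  coeff of du: -90*u^3 - 45*u^2 + 4*u + 9*v + 1
  coeff of dv: 9*u + 27*v
F^* omega = (-90*u^3 - 45*u^2 + 4*u + 9*v + 1) du + (9*u + 27*v) dv.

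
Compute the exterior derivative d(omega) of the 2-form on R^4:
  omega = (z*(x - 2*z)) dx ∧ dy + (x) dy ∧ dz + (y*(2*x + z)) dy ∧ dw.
d(omega) = (x - 4*z + 1) dx ∧ dy ∧ dz + (2*y) dx ∧ dy ∧ dw + (-y) dy ∧ dz ∧ dw

For a 2-form omega = sum_{i<j} g_{ij} dx_i ∧ dx_j, the exterior derivative is
  d(omega) = sum_{i<j} d(g_{ij}) ∧ dx_i ∧ dx_j = sum_{i<j, k} (∂g_{ij}/∂x_k) dx_k ∧ dx_i ∧ dx_j.
Expand each term, using dx_k ∧ dx_i ∧ dx_j = sgn(permutation) dx_{(a)} ∧ dx_{(b)} ∧ dx_{(c)} with (a < b < c) sorted:
  d(z*(x - 2*z)) includes (∂/∂z)(z*(x - 2*z)) dz = (x - 4*z) dz, which multiplied by dx ∧ dy gives (x - 4*z) dx ∧ dy ∧ dz
  d(x) includes (∂/∂x)(x) dx = (1) dx, which multiplied by dy ∧ dz gives (1) dx ∧ dy ∧ dz
  d(y*(2*x + z)) includes (∂/∂x)(y*(2*x + z)) dx = (2*y) dx, which multiplied by dy ∧ dw gives (2*y) dx ∧ dy ∧ dw
  d(y*(2*x + z)) includes (∂/∂z)(y*(2*x + z)) dz = (y) dz, which multiplied by dy ∧ dw gives (-y) dy ∧ dz ∧ dw
Collecting like 3-forms: d(omega) = (x - 4*z + 1) dx ∧ dy ∧ dz + (2*y) dx ∧ dy ∧ dw + (-y) dy ∧ dz ∧ dw.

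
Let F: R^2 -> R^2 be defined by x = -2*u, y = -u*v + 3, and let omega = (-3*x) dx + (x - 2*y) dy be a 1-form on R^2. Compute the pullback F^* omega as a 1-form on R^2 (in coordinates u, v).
F^* omega = (-2*u*v^2 + 2*u*v - 12*u + 6*v) du + (2*u*(-u*v + u + 3)) dv

Using F^*(f dg) = (f ∘ F) d(g ∘ F), substitute each coordinate x_i by F_i(u, v) in f_i, and replace dx_i by d F_i = (∂F_i/∂u) du + (∂F_i/∂v) dv.
  For the x component: f_1(F) = 6*u; d F_1 = (-2) du + (0) dv
  For the y component: f_2(F) = 2*u*v - 2*u - 6; d F_2 = (-v) du + (-u) dv
Combining and collecting du, dv coefficients:
  coeff of du: -2*u*v^2 + 2*u*v - 12*u + 6*v
  coeff of dv: 2*u*(-u*v + u + 3)
F^* omega = (-2*u*v^2 + 2*u*v - 12*u + 6*v) du + (2*u*(-u*v + u + 3)) dv.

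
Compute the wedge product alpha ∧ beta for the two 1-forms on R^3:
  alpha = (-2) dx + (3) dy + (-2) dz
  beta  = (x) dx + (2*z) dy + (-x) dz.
alpha ∧ beta = (-3*x - 4*z) dx ∧ dy + (4*x) dx ∧ dz + (-3*x + 4*z) dy ∧ dz

Distribute the wedge, using dx_i ∧ dx_j = -dx_j ∧ dx_i and dx_i ∧ dx_i = 0. For each pair (i, j) with i < j, the coefficient of dx_i ∧ dx_j in alpha ∧ beta is (alpha_i * beta_j - alpha_j * beta_i). Collecting: alpha ∧ beta = (-3*x - 4*z) dx ∧ dy + (4*x) dx ∧ dz + (-3*x + 4*z) dy ∧ dz.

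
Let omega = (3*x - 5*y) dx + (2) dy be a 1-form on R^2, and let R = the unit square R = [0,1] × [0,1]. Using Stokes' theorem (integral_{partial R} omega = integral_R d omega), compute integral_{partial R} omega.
integral_(partial R) omega = 5

Stokes: integral_partial_R omega = integral_R d omega with d omega = (∂Q/∂x - ∂P/∂y) dx ∧ dy.
  ∂Q/∂x = 0
  ∂P/∂y = -5
  integrand = ∂Q/∂x - ∂P/∂y = 5.
Integrating over R: integral_0^1 integral_0^1 (5) dx dy = 5.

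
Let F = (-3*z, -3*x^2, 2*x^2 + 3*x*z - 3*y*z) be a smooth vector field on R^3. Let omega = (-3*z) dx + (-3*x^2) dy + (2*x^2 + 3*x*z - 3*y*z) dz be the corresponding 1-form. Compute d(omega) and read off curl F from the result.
d(omega) = (-3*z) dy ∧ dz + (-4*x - 3*z - 3) dz ∧ dx + (-6*x) dx ∧ dy; curl F = (-3*z, -4*x - 3*z - 3, -6*x)

d omega = sum_{i<j} (∂f_j/∂x_i - ∂f_i/∂x_j) dx_i ∧ dx_j. Under the identification (dy ∧ dz, dz ∧ dx, dx ∧ dy) ↔ (e_x, e_y, e_z), the coefficients are exactly the components of curl F. Compute:
  ∂R/∂y - ∂Q/∂z = (-3*z) - (0) = -3*z
  ∂P/∂z - ∂R/∂x = (-3) - (4*x + 3*z) = -4*x - 3*z - 3
  ∂Q/∂x - ∂P/∂y = (-6*x) - (0) = -6*x.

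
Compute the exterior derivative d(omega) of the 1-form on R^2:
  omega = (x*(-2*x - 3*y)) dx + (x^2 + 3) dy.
d(omega) = (5*x) dx ∧ dy

For a 1-form omega = sum_i f_i dx_i, the exterior derivative is
  d(omega) = sum_{i < j} (∂f_j/∂x_i - ∂f_i/∂x_j) dx_i ∧ dx_j.
  coefficient of dx ∧ dy: ∂f_2/∂x - ∂f_1/∂y = ∂(x^2 + 3)/∂x - ∂(x*(-2*x - 3*y))/∂y = 5*x
Assembling: d(omega) = (5*x) dx ∧ dy.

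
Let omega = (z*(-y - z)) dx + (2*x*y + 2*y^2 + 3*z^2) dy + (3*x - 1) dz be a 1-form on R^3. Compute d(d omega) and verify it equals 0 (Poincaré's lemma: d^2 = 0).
d(d omega) = 0

Step 1: d omega = sum_{i<j} (∂f_j/∂x_i - ∂f_i/∂x_j) dx_i ∧ dx_j:
  coeff of dx ∧ dy: 2*y + z
  coeff of dx ∧ dz: y + 2*z + 3
  coeff of dy ∧ dz: -6*z
Step 2: Apply d again to each 2-form coefficient. The only possible 3-form in R^3 is dx ∧ dy ∧ dz, with coefficient
  ∂(coeff of dy∧dz)/∂x - ∂(coeff of dx∧dz)/∂y + ∂(coeff of dx∧dy)/∂z
  = ∂/∂x (-6*z) - ∂/∂y (y + 2*z + 3) + ∂/∂z (2*y + z).
Each of these terms simplifies to sums of mixed partials that cancel in pairs. The result is 0 (by equality of mixed partials for smooth functions — Schwarz / Clairaut).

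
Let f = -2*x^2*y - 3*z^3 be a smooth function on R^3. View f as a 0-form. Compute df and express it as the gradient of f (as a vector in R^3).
df = (-4*x*y) dx + (-2*x^2) dy + (-9*z^2) dz; grad f = (-4*x*y, -2*x^2, -9*z^2)

For a 0-form f, d f = (∂f/∂x) dx + (∂f/∂y) dy + (∂f/∂z) dz. The components of the vector representation are exactly the entries of grad f in Cartesian coordinates:
  ∂f/∂x = -4*x*y
  ∂f/∂y = -2*x^2
  ∂f/∂z = -9*z^2.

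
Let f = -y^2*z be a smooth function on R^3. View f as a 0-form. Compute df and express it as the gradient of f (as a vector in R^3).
df = (0) dx + (-2*y*z) dy + (-y^2) dz; grad f = (0, -2*y*z, -y^2)

For a 0-form f, d f = (∂f/∂x) dx + (∂f/∂y) dy + (∂f/∂z) dz. The components of the vector representation are exactly the entries of grad f in Cartesian coordinates:
  ∂f/∂x = 0
  ∂f/∂y = -2*y*z
  ∂f/∂z = -y^2.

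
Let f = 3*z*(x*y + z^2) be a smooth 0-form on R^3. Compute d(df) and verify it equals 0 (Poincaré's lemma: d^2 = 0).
d(df) = 0

Step 1: df = sum_i (∂f/∂x_i) dx_i = (3*y*z) dx + (3*x*z) dy + (3*x*y + 9*z^2) dz.
Step 2: Apply d again. Using the 1-form formula, the coefficient of dx ∧ dy in d(df) is ∂^2 f/∂x ∂y - ∂^2 f/∂y ∂x = (3*z) - (3*z) = 0 (equality of mixed partials for smooth f).
Similarly for dx ∧ dz and dy ∧ dz — all coefficients vanish. So d(df) = 0.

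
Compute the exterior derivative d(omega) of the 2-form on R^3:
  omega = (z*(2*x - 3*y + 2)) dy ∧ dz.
d(omega) = (2*z) dx ∧ dy ∧ dz

For a 2-form omega = sum_{i<j} g_{ij} dx_i ∧ dx_j, the exterior derivative is
  d(omega) = sum_{i<j} d(g_{ij}) ∧ dx_i ∧ dx_j = sum_{i<j, k} (∂g_{ij}/∂x_k) dx_k ∧ dx_i ∧ dx_j.
Expand each term, using dx_k ∧ dx_i ∧ dx_j = sgn(permutation) dx_{(a)} ∧ dx_{(b)} ∧ dx_{(c)} with (a < b < c) sorted:
  d(z*(2*x - 3*y + 2)) includes (∂/∂x)(z*(2*x - 3*y + 2)) dx = (2*z) dx, which multiplied by dy ∧ dz gives (2*z) dx ∧ dy ∧ dz
Collecting like 3-forms: d(omega) = (2*z) dx ∧ dy ∧ dz.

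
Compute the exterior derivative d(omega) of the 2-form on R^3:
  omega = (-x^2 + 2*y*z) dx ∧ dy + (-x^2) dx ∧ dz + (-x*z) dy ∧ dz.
d(omega) = (2*y - z) dx ∧ dy ∧ dz

For a 2-form omega = sum_{i<j} g_{ij} dx_i ∧ dx_j, the exterior derivative is
  d(omega) = sum_{i<j} d(g_{ij}) ∧ dx_i ∧ dx_j = sum_{i<j, k} (∂g_{ij}/∂x_k) dx_k ∧ dx_i ∧ dx_j.
Expand each term, using dx_k ∧ dx_i ∧ dx_j = sgn(permutation) dx_{(a)} ∧ dx_{(b)} ∧ dx_{(c)} with (a < b < c) sorted:
  d(-x^2 + 2*y*z) includes (∂/∂z)(-x^2 + 2*y*z) dz = (2*y) dz, which multiplied by dx ∧ dy gives (2*y) dx ∧ dy ∧ dz
  d(-x*z) includes (∂/∂x)(-x*z) dx = (-z) dx, which multiplied by dy ∧ dz gives (-z) dx ∧ dy ∧ dz
Collecting like 3-forms: d(omega) = (2*y - z) dx ∧ dy ∧ dz.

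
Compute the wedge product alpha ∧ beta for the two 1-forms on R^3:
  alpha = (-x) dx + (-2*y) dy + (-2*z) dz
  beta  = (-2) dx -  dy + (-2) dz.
alpha ∧ beta = (x - 4*y) dx ∧ dy + (2*x - 4*z) dx ∧ dz + (4*y - 2*z) dy ∧ dz

Distribute the wedge, using dx_i ∧ dx_j = -dx_j ∧ dx_i and dx_i ∧ dx_i = 0. For each pair (i, j) with i < j, the coefficient of dx_i ∧ dx_j in alpha ∧ beta is (alpha_i * beta_j - alpha_j * beta_i). Collecting: alpha ∧ beta = (x - 4*y) dx ∧ dy + (2*x - 4*z) dx ∧ dz + (4*y - 2*z) dy ∧ dz.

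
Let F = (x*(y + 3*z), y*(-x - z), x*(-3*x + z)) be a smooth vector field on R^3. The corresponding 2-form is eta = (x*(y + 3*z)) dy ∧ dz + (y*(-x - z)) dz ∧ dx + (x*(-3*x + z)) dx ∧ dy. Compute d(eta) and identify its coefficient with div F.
d(eta) = (y + 2*z) dx ∧ dy ∧ dz; div F = y + 2*z

For a 2-form in R^3 of the form above, applying d gives a 3-form with coefficient ∂P/∂x + ∂Q/∂y + ∂R/∂z:
  ∂P/∂x = y + 3*z
  ∂Q/∂y = -x - z
  ∂R/∂z = x
Sum = y + 2*z, which is exactly div F.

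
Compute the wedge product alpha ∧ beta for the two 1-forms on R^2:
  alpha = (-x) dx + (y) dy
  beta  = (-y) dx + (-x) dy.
alpha ∧ beta = (x^2 + y^2) dx ∧ dy

Distribute the wedge, using dx_i ∧ dx_j = -dx_j ∧ dx_i and dx_i ∧ dx_i = 0. For each pair (i, j) with i < j, the coefficient of dx_i ∧ dx_j in alpha ∧ beta is (alpha_i * beta_j - alpha_j * beta_i). Collecting: alpha ∧ beta = (x^2 + y^2) dx ∧ dy.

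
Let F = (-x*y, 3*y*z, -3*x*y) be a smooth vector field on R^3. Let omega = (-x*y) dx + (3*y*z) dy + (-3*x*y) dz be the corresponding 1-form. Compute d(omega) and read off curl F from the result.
d(omega) = (-3*x - 3*y) dy ∧ dz + (3*y) dz ∧ dx + (x) dx ∧ dy; curl F = (-3*x - 3*y, 3*y, x)

d omega = sum_{i<j} (∂f_j/∂x_i - ∂f_i/∂x_j) dx_i ∧ dx_j. Under the identification (dy ∧ dz, dz ∧ dx, dx ∧ dy) ↔ (e_x, e_y, e_z), the coefficients are exactly the components of curl F. Compute:
  ∂R/∂y - ∂Q/∂z = (-3*x) - (3*y) = -3*x - 3*y
  ∂P/∂z - ∂R/∂x = (0) - (-3*y) = 3*y
  ∂Q/∂x - ∂P/∂y = (0) - (-x) = x.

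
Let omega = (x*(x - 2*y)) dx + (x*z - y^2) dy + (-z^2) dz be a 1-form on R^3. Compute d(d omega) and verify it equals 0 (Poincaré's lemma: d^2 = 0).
d(d omega) = 0

Step 1: d omega = sum_{i<j} (∂f_j/∂x_i - ∂f_i/∂x_j) dx_i ∧ dx_j:
  coeff of dx ∧ dy: 2*x + z
  coeff of dx ∧ dz: 0
  coeff of dy ∧ dz: -x
Step 2: Apply d again to each 2-form coefficient. The only possible 3-form in R^3 is dx ∧ dy ∧ dz, with coefficient
  ∂(coeff of dy∧dz)/∂x - ∂(coeff of dx∧dz)/∂y + ∂(coeff of dx∧dy)/∂z
  = ∂/∂x (-x) - ∂/∂y (0) + ∂/∂z (2*x + z).
Each of these terms simplifies to sums of mixed partials that cancel in pairs. The result is 0 (by equality of mixed partials for smooth functions — Schwarz / Clairaut).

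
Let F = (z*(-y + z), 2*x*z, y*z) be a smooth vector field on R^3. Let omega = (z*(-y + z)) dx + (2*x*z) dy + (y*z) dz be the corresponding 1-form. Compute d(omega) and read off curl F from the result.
d(omega) = (-2*x + z) dy ∧ dz + (-y + 2*z) dz ∧ dx + (3*z) dx ∧ dy; curl F = (-2*x + z, -y + 2*z, 3*z)

d omega = sum_{i<j} (∂f_j/∂x_i - ∂f_i/∂x_j) dx_i ∧ dx_j. Under the identification (dy ∧ dz, dz ∧ dx, dx ∧ dy) ↔ (e_x, e_y, e_z), the coefficients are exactly the components of curl F. Compute:
  ∂R/∂y - ∂Q/∂z = (z) - (2*x) = -2*x + z
  ∂P/∂z - ∂R/∂x = (-y + 2*z) - (0) = -y + 2*z
  ∂Q/∂x - ∂P/∂y = (2*z) - (-z) = 3*z.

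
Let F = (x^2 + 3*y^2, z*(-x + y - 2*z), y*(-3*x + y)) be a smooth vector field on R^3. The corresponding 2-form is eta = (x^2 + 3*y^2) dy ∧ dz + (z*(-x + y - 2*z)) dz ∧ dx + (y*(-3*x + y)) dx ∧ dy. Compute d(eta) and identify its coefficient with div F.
d(eta) = (2*x + z) dx ∧ dy ∧ dz; div F = 2*x + z

For a 2-form in R^3 of the form above, applying d gives a 3-form with coefficient ∂P/∂x + ∂Q/∂y + ∂R/∂z:
  ∂P/∂x = 2*x
  ∂Q/∂y = z
  ∂R/∂z = 0
Sum = 2*x + z, which is exactly div F.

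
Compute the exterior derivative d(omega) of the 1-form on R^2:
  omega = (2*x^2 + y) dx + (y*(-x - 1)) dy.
d(omega) = (-y - 1) dx ∧ dy

For a 1-form omega = sum_i f_i dx_i, the exterior derivative is
  d(omega) = sum_{i < j} (∂f_j/∂x_i - ∂f_i/∂x_j) dx_i ∧ dx_j.
  coefficient of dx ∧ dy: ∂f_2/∂x - ∂f_1/∂y = ∂(y*(-x - 1))/∂x - ∂(2*x^2 + y)/∂y = -y - 1
Assembling: d(omega) = (-y - 1) dx ∧ dy.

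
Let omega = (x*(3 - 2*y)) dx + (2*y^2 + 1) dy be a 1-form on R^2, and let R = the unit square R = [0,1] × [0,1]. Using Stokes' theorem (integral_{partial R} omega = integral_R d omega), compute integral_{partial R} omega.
integral_(partial R) omega = 1

Stokes: integral_partial_R omega = integral_R d omega with d omega = (∂Q/∂x - ∂P/∂y) dx ∧ dy.
  ∂Q/∂x = 0
  ∂P/∂y = -2*x
  integrand = ∂Q/∂x - ∂P/∂y = 2*x.
Integrating over R: integral_0^1 integral_0^1 (2*x) dx dy = 1.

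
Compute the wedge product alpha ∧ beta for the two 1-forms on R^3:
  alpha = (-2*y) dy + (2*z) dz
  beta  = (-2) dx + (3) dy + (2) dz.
alpha ∧ beta = (-4*y) dx ∧ dy + (-4*y - 6*z) dy ∧ dz + (4*z) dx ∧ dz

Distribute the wedge, using dx_i ∧ dx_j = -dx_j ∧ dx_i and dx_i ∧ dx_i = 0. For each pair (i, j) with i < j, the coefficient of dx_i ∧ dx_j in alpha ∧ beta is (alpha_i * beta_j - alpha_j * beta_i). Collecting: alpha ∧ beta = (-4*y) dx ∧ dy + (-4*y - 6*z) dy ∧ dz + (4*z) dx ∧ dz.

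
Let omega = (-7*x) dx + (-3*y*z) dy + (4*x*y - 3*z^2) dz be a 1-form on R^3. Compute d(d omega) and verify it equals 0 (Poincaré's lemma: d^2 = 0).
d(d omega) = 0

Step 1: d omega = sum_{i<j} (∂f_j/∂x_i - ∂f_i/∂x_j) dx_i ∧ dx_j:
  coeff of dx ∧ dy: 0
  coeff of dx ∧ dz: 4*y
  coeff of dy ∧ dz: 4*x + 3*y
Step 2: Apply d again to each 2-form coefficient. The only possible 3-form in R^3 is dx ∧ dy ∧ dz, with coefficient
  ∂(coeff of dy∧dz)/∂x - ∂(coeff of dx∧dz)/∂y + ∂(coeff of dx∧dy)/∂z
  = ∂/∂x (4*x + 3*y) - ∂/∂y (4*y) + ∂/∂z (0).
Each of these terms simplifies to sums of mixed partials that cancel in pairs. The result is 0 (by equality of mixed partials for smooth functions — Schwarz / Clairaut).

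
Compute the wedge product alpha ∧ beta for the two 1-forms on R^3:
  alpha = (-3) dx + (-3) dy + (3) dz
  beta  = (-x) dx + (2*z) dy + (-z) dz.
alpha ∧ beta = (-3*x - 6*z) dx ∧ dy + (3*x + 3*z) dx ∧ dz + (-3*z) dy ∧ dz

Distribute the wedge, using dx_i ∧ dx_j = -dx_j ∧ dx_i and dx_i ∧ dx_i = 0. For each pair (i, j) with i < j, the coefficient of dx_i ∧ dx_j in alpha ∧ beta is (alpha_i * beta_j - alpha_j * beta_i). Collecting: alpha ∧ beta = (-3*x - 6*z) dx ∧ dy + (3*x + 3*z) dx ∧ dz + (-3*z) dy ∧ dz.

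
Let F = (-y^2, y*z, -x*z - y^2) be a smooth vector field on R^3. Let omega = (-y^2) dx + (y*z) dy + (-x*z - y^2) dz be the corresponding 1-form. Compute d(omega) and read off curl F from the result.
d(omega) = (-3*y) dy ∧ dz + (z) dz ∧ dx + (2*y) dx ∧ dy; curl F = (-3*y, z, 2*y)

d omega = sum_{i<j} (∂f_j/∂x_i - ∂f_i/∂x_j) dx_i ∧ dx_j. Under the identification (dy ∧ dz, dz ∧ dx, dx ∧ dy) ↔ (e_x, e_y, e_z), the coefficients are exactly the components of curl F. Compute:
  ∂R/∂y - ∂Q/∂z = (-2*y) - (y) = -3*y
  ∂P/∂z - ∂R/∂x = (0) - (-z) = z
  ∂Q/∂x - ∂P/∂y = (0) - (-2*y) = 2*y.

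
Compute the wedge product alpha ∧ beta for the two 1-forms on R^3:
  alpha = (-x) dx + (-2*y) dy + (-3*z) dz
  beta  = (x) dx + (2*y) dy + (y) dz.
alpha ∧ beta = (x*(-y + 3*z)) dx ∧ dz + (2*y*(-y + 3*z)) dy ∧ dz

Distribute the wedge, using dx_i ∧ dx_j = -dx_j ∧ dx_i and dx_i ∧ dx_i = 0. For each pair (i, j) with i < j, the coefficient of dx_i ∧ dx_j in alpha ∧ beta is (alpha_i * beta_j - alpha_j * beta_i). Collecting: alpha ∧ beta = (x*(-y + 3*z)) dx ∧ dz + (2*y*(-y + 3*z)) dy ∧ dz.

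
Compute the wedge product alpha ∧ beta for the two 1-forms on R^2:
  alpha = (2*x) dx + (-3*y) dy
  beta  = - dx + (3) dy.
alpha ∧ beta = (6*x - 3*y) dx ∧ dy

Distribute the wedge, using dx_i ∧ dx_j = -dx_j ∧ dx_i and dx_i ∧ dx_i = 0. For each pair (i, j) with i < j, the coefficient of dx_i ∧ dx_j in alpha ∧ beta is (alpha_i * beta_j - alpha_j * beta_i). Collecting: alpha ∧ beta = (6*x - 3*y) dx ∧ dy.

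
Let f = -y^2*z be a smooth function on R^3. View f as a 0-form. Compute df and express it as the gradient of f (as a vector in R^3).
df = (0) dx + (-2*y*z) dy + (-y^2) dz; grad f = (0, -2*y*z, -y^2)

For a 0-form f, d f = (∂f/∂x) dx + (∂f/∂y) dy + (∂f/∂z) dz. The components of the vector representation are exactly the entries of grad f in Cartesian coordinates:
  ∂f/∂x = 0
  ∂f/∂y = -2*y*z
  ∂f/∂z = -y^2.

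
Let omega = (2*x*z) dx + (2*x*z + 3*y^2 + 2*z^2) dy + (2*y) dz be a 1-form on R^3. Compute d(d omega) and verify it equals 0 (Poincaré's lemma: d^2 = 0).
d(d omega) = 0

Step 1: d omega = sum_{i<j} (∂f_j/∂x_i - ∂f_i/∂x_j) dx_i ∧ dx_j:
  coeff of dx ∧ dy: 2*z
  coeff of dx ∧ dz: -2*x
  coeff of dy ∧ dz: -2*x - 4*z + 2
Step 2: Apply d again to each 2-form coefficient. The only possible 3-form in R^3 is dx ∧ dy ∧ dz, with coefficient
  ∂(coeff of dy∧dz)/∂x - ∂(coeff of dx∧dz)/∂y + ∂(coeff of dx∧dy)/∂z
  = ∂/∂x (-2*x - 4*z + 2) - ∂/∂y (-2*x) + ∂/∂z (2*z).
Each of these terms simplifies to sums of mixed partials that cancel in pairs. The result is 0 (by equality of mixed partials for smooth functions — Schwarz / Clairaut).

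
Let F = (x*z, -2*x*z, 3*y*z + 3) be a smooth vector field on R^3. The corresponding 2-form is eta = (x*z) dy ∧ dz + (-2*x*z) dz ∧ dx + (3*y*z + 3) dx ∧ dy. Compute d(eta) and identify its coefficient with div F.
d(eta) = (3*y + z) dx ∧ dy ∧ dz; div F = 3*y + z

For a 2-form in R^3 of the form above, applying d gives a 3-form with coefficient ∂P/∂x + ∂Q/∂y + ∂R/∂z:
  ∂P/∂x = z
  ∂Q/∂y = 0
  ∂R/∂z = 3*y
Sum = 3*y + z, which is exactly div F.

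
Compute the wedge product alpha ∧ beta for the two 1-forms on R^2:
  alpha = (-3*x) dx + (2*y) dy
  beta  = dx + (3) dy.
alpha ∧ beta = (-9*x - 2*y) dx ∧ dy

Distribute the wedge, using dx_i ∧ dx_j = -dx_j ∧ dx_i and dx_i ∧ dx_i = 0. For each pair (i, j) with i < j, the coefficient of dx_i ∧ dx_j in alpha ∧ beta is (alpha_i * beta_j - alpha_j * beta_i). Collecting: alpha ∧ beta = (-9*x - 2*y) dx ∧ dy.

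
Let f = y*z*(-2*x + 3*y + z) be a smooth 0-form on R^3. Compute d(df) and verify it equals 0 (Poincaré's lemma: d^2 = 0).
d(df) = 0

Step 1: df = sum_i (∂f/∂x_i) dx_i = (-2*y*z) dx + (z*(-2*x + 6*y + z)) dy + (y*(-2*x + 3*y + 2*z)) dz.
Step 2: Apply d again. Using the 1-form formula, the coefficient of dx ∧ dy in d(df) is ∂^2 f/∂x ∂y - ∂^2 f/∂y ∂x = (-2*z) - (-2*z) = 0 (equality of mixed partials for smooth f).
Similarly for dx ∧ dz and dy ∧ dz — all coefficients vanish. So d(df) = 0.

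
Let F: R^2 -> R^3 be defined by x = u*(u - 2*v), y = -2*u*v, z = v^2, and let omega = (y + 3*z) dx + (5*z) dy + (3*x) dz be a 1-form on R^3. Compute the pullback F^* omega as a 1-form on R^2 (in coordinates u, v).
F^* omega = (2*v*(-2*u^2 + 5*u*v - 8*v^2)) du + (2*u*v*(5*u - 14*v)) dv

Using F^*(f dg) = (f ∘ F) d(g ∘ F), substitute each coordinate x_i by F_i(u, v) in f_i, and replace dx_i by d F_i = (∂F_i/∂u) du + (∂F_i/∂v) dv.
  For the x component: f_1(F) = v*(-2*u + 3*v); d F_1 = (2*u - 2*v) du + (-2*u) dv
  For the y component: f_2(F) = 5*v^2; d F_2 = (-2*v) du + (-2*u) dv
  For the z component: f_3(F) = 3*u*(u - 2*v); d F_3 = (0) du + (2*v) dv
Combining and collecting du, dv coefficients:
  coeff of du: 2*v*(-2*u^2 + 5*u*v - 8*v^2)
  coeff of dv: 2*u*v*(5*u - 14*v)
F^* omega = (2*v*(-2*u^2 + 5*u*v - 8*v^2)) du + (2*u*v*(5*u - 14*v)) dv.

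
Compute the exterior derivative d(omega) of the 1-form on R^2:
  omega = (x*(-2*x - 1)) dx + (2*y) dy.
d(omega) = 0

For a 1-form omega = sum_i f_i dx_i, the exterior derivative is
  d(omega) = sum_{i < j} (∂f_j/∂x_i - ∂f_i/∂x_j) dx_i ∧ dx_j.

Assembling: d(omega) = 0.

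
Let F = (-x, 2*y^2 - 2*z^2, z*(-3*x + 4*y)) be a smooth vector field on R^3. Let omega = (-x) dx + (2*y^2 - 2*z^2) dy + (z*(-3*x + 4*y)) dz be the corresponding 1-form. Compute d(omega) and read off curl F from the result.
d(omega) = (8*z) dy ∧ dz + (3*z) dz ∧ dx + (0) dx ∧ dy; curl F = (8*z, 3*z, 0)

d omega = sum_{i<j} (∂f_j/∂x_i - ∂f_i/∂x_j) dx_i ∧ dx_j. Under the identification (dy ∧ dz, dz ∧ dx, dx ∧ dy) ↔ (e_x, e_y, e_z), the coefficients are exactly the components of curl F. Compute:
  ∂R/∂y - ∂Q/∂z = (4*z) - (-4*z) = 8*z
  ∂P/∂z - ∂R/∂x = (0) - (-3*z) = 3*z
  ∂Q/∂x - ∂P/∂y = (0) - (0) = 0.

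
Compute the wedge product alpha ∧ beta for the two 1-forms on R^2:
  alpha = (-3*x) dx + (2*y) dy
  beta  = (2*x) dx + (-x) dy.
alpha ∧ beta = (x*(3*x - 4*y)) dx ∧ dy

Distribute the wedge, using dx_i ∧ dx_j = -dx_j ∧ dx_i and dx_i ∧ dx_i = 0. For each pair (i, j) with i < j, the coefficient of dx_i ∧ dx_j in alpha ∧ beta is (alpha_i * beta_j - alpha_j * beta_i). Collecting: alpha ∧ beta = (x*(3*x - 4*y)) dx ∧ dy.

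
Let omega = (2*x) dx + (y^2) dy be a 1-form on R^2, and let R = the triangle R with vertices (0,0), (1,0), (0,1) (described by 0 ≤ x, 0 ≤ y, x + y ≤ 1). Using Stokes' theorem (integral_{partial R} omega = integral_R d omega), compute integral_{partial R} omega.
integral_(partial R) omega = 0

Stokes: integral_partial_R omega = integral_R d omega with d omega = (∂Q/∂x - ∂P/∂y) dx ∧ dy.
  ∂Q/∂x = 0
  ∂P/∂y = 0
  integrand = ∂Q/∂x - ∂P/∂y = 0.
Integrating over R: integral_0^1 integral_0^{1-x} (0) dy dx = 0.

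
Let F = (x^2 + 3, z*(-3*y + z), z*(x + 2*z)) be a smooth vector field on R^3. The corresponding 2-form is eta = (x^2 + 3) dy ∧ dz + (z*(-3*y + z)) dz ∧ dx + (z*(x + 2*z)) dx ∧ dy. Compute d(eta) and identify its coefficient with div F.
d(eta) = (3*x + z) dx ∧ dy ∧ dz; div F = 3*x + z

For a 2-form in R^3 of the form above, applying d gives a 3-form with coefficient ∂P/∂x + ∂Q/∂y + ∂R/∂z:
  ∂P/∂x = 2*x
  ∂Q/∂y = -3*z
  ∂R/∂z = x + 4*z
Sum = 3*x + z, which is exactly div F.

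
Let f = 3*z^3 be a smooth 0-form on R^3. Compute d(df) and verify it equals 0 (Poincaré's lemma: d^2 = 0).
d(df) = 0

Step 1: df = sum_i (∂f/∂x_i) dx_i = (0) dx + (0) dy + (9*z^2) dz.
Step 2: Apply d again. Using the 1-form formula, the coefficient of dx ∧ dy in d(df) is ∂^2 f/∂x ∂y - ∂^2 f/∂y ∂x = (0) - (0) = 0 (equality of mixed partials for smooth f).
Similarly for dx ∧ dz and dy ∧ dz — all coefficients vanish. So d(df) = 0.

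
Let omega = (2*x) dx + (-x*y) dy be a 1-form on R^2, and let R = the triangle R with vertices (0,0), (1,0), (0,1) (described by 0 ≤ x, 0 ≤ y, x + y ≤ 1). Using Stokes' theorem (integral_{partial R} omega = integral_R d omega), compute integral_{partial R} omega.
integral_(partial R) omega = -1/6

Stokes: integral_partial_R omega = integral_R d omega with d omega = (∂Q/∂x - ∂P/∂y) dx ∧ dy.
  ∂Q/∂x = -y
  ∂P/∂y = 0
  integrand = ∂Q/∂x - ∂P/∂y = -y.
Integrating over R: integral_0^1 integral_0^{1-x} (-y) dy dx = -1/6.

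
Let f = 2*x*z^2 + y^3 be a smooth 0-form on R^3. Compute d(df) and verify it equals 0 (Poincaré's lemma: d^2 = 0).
d(df) = 0

Step 1: df = sum_i (∂f/∂x_i) dx_i = (2*z^2) dx + (3*y^2) dy + (4*x*z) dz.
Step 2: Apply d again. Using the 1-form formula, the coefficient of dx ∧ dy in d(df) is ∂^2 f/∂x ∂y - ∂^2 f/∂y ∂x = (0) - (0) = 0 (equality of mixed partials for smooth f).
Similarly for dx ∧ dz and dy ∧ dz — all coefficients vanish. So d(df) = 0.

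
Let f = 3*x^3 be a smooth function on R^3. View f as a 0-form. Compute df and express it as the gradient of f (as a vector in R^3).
df = (9*x^2) dx + (0) dy + (0) dz; grad f = (9*x^2, 0, 0)

For a 0-form f, d f = (∂f/∂x) dx + (∂f/∂y) dy + (∂f/∂z) dz. The components of the vector representation are exactly the entries of grad f in Cartesian coordinates:
  ∂f/∂x = 9*x^2
  ∂f/∂y = 0
  ∂f/∂z = 0.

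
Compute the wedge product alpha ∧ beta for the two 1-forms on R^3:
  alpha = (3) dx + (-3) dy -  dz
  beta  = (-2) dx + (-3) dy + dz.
alpha ∧ beta = (-15) dx ∧ dy + (1) dx ∧ dz + (-6) dy ∧ dz

Distribute the wedge, using dx_i ∧ dx_j = -dx_j ∧ dx_i and dx_i ∧ dx_i = 0. For each pair (i, j) with i < j, the coefficient of dx_i ∧ dx_j in alpha ∧ beta is (alpha_i * beta_j - alpha_j * beta_i). Collecting: alpha ∧ beta = (-15) dx ∧ dy + (1) dx ∧ dz + (-6) dy ∧ dz.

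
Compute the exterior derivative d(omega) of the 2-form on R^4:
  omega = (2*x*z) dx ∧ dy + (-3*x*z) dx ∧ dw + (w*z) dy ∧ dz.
d(omega) = (2*x) dx ∧ dy ∧ dz + (3*x) dx ∧ dz ∧ dw + (z) dy ∧ dz ∧ dw

For a 2-form omega = sum_{i<j} g_{ij} dx_i ∧ dx_j, the exterior derivative is
  d(omega) = sum_{i<j} d(g_{ij}) ∧ dx_i ∧ dx_j = sum_{i<j, k} (∂g_{ij}/∂x_k) dx_k ∧ dx_i ∧ dx_j.
Expand each term, using dx_k ∧ dx_i ∧ dx_j = sgn(permutation) dx_{(a)} ∧ dx_{(b)} ∧ dx_{(c)} with (a < b < c) sorted:
  d(2*x*z) includes (∂/∂z)(2*x*z) dz = (2*x) dz, which multiplied by dx ∧ dy gives (2*x) dx ∧ dy ∧ dz
  d(-3*x*z) includes (∂/∂z)(-3*x*z) dz = (-3*x) dz, which multiplied by dx ∧ dw gives (3*x) dx ∧ dz ∧ dw
  d(w*z) includes (∂/∂w)(w*z) dw = (z) dw, which multiplied by dy ∧ dz gives (z) dy ∧ dz ∧ dw
Collecting like 3-forms: d(omega) = (2*x) dx ∧ dy ∧ dz + (3*x) dx ∧ dz ∧ dw + (z) dy ∧ dz ∧ dw.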